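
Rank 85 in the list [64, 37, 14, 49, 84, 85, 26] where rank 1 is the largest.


Sort descending: [85, 84, 64, 49, 37, 26, 14]
Find 85 in the sorted list.
85 is at position 1.
Final answer: 1


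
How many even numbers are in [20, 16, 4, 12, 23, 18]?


Check each element:
  20 is even
  16 is even
  4 is even
  12 is even
  23 is odd
  18 is even
Evens: [20, 16, 4, 12, 18]
Count of evens = 5
Final answer: 5


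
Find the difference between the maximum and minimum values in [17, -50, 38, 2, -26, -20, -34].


Maximum value: 38
Minimum value: -50
Range = 38 - (-50) = 88
Final answer: 88


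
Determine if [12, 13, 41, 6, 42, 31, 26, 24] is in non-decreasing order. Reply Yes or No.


Check consecutive pairs:
  12 <= 13? True
  13 <= 41? True
  41 <= 6? False
  6 <= 42? True
  42 <= 31? False
  31 <= 26? False
  26 <= 24? False
4 consecutive pair(s) are out of order, so the list is not sorted.
Final answer: No


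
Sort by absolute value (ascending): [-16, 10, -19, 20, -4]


Compute absolute values:
  |-16| = 16
  |10| = 10
  |-19| = 19
  |20| = 20
  |-4| = 4
Absolute values in increasing order: 4 < 10 < 16 < 19 < 20
Listing the original numbers in that order gives the answer.
Final answer: [-4, 10, -16, -19, 20]


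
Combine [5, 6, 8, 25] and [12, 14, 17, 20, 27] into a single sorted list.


List A: [5, 6, 8, 25]
List B: [12, 14, 17, 20, 27]
Repeatedly compare the front elements and take the smaller:
  5 vs 12 -> take 5
  6 vs 12 -> take 6
  8 vs 12 -> take 8
  25 vs 12 -> take 12
  25 vs 14 -> take 14
  25 vs 17 -> take 17
  25 vs 20 -> take 20
  25 vs 27 -> take 25
  A is exhausted; append the rest of B: [27]
Final answer: [5, 6, 8, 12, 14, 17, 20, 25, 27]


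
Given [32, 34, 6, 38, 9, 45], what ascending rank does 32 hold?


Sort ascending: [6, 9, 32, 34, 38, 45]
Find 32 in the sorted list.
32 is at position 3 (1-indexed).
Final answer: 3


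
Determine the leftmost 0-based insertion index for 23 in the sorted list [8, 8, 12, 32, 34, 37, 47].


List is sorted: [8, 8, 12, 32, 34, 37, 47]
We need the leftmost position where 23 can be inserted, i.e. the first index whose element is >= 23 (or the end of the list if none is).
Binary search with low=0, high=7 (0-based indices):
  low=0, high=7, mid=3: a[3]=32 >= 23, so high = 3
  low=0, high=3, mid=1: a[1]=8 < 23, so low = 2
  low=2, high=3, mid=2: a[2]=12 < 23, so low = 3
Now low = high = 3, so the insertion index is 3.
Final answer: 3


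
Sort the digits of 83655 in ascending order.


The number 83655 has digits: 8, 3, 6, 5, 5
Sorted: 3, 5, 5, 6, 8
Joining the sorted digits gives the result.
Final answer: 35568


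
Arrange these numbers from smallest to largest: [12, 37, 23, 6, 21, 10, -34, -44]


Original list: [12, 37, 23, 6, 21, 10, -34, -44]
Repeatedly take the smallest remaining element:
  Remaining [12, 37, 23, 6, 21, 10, -34, -44] -> smallest is -44
  Remaining [12, 37, 23, 6, 21, 10, -34] -> smallest is -34
  Remaining [12, 37, 23, 6, 21, 10] -> smallest is 6
  Remaining [12, 37, 23, 21, 10] -> smallest is 10
  Remaining [12, 37, 23, 21] -> smallest is 12
  Remaining [37, 23, 21] -> smallest is 21
  Remaining [37, 23] -> smallest is 23
  Remaining [37] -> smallest is 37
Collecting the picks in order gives the sorted list.
Final answer: [-44, -34, 6, 10, 12, 21, 23, 37]


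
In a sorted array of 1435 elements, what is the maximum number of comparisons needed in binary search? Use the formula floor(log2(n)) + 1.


Binary search halves the search space each step.
Maximum comparisons = floor(log2(1435)) + 1
log2(1435) = 10.4868
floor(log2(1435)) = 10, so 10 + 1 = 11
Final answer: 11


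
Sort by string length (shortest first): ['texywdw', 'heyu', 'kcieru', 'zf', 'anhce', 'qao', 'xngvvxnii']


Compute lengths:
  'texywdw' has length 7
  'heyu' has length 4
  'kcieru' has length 6
  'zf' has length 2
  'anhce' has length 5
  'qao' has length 3
  'xngvvxnii' has length 9
Lengths in increasing order: 2 < 3 < 4 < 5 < 6 < 7 < 9
Listing the words in that order gives the answer.
Final answer: ['zf', 'qao', 'heyu', 'anhce', 'kcieru', 'texywdw', 'xngvvxnii']


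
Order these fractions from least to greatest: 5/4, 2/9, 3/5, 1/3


Convert to decimal for comparison:
  5/4 = 1.25
  2/9 = 0.2222
  3/5 = 0.6
  1/3 = 0.3333
Decimals in increasing order: 0.2222 < 0.3333 < 0.6 < 1.25
Writing each back as its fraction gives the sorted order.
Final answer: 2/9, 1/3, 3/5, 5/4


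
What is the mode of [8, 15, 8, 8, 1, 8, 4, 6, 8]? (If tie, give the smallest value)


Count the frequency of each value:
  1 appears 1 time(s)
  4 appears 1 time(s)
  6 appears 1 time(s)
  8 appears 5 time(s)
  15 appears 1 time(s)
Maximum frequency is 5.
Only 8 reaches that frequency, so it is the mode.
Final answer: 8


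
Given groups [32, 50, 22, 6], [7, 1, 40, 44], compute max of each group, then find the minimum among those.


Find max of each group:
  Group 1: [32, 50, 22, 6] -> max = 50
  Group 2: [7, 1, 40, 44] -> max = 44
Maxes: [50, 44]
Minimum of maxes = 44
Final answer: 44


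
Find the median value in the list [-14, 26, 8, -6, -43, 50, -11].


First, sort the list: [-43, -14, -11, -6, 8, 26, 50]
The list has 7 elements (odd count).
The middle index is 3 (0-based), and the element there is -6.
Final answer: -6


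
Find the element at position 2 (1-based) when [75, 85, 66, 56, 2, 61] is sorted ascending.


Sort ascending: [2, 56, 61, 66, 75, 85]
The 2nd element (1-indexed) is at index 1.
Value = 56
Final answer: 56


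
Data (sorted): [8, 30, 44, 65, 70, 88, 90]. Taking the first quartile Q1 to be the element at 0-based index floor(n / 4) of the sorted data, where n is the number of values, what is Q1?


The list has n = 7 elements.
Q1 index = floor(7 / 4) = floor(1.75) = 1
Counting from index 0 in the sorted data, the element at index 1 is 30.
Final answer: 30


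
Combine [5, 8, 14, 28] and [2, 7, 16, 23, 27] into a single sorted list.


List A: [5, 8, 14, 28]
List B: [2, 7, 16, 23, 27]
Repeatedly compare the front elements and take the smaller:
  5 vs 2 -> take 2
  5 vs 7 -> take 5
  8 vs 7 -> take 7
  8 vs 16 -> take 8
  14 vs 16 -> take 14
  28 vs 16 -> take 16
  28 vs 23 -> take 23
  28 vs 27 -> take 27
  B is exhausted; append the rest of A: [28]
Final answer: [2, 5, 7, 8, 14, 16, 23, 27, 28]


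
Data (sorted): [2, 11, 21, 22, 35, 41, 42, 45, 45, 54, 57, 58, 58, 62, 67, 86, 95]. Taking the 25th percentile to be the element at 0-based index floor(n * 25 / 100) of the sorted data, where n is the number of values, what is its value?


The dataset has n = 17 elements.
Index = floor(17 * 25 / 100) = floor(425 / 100) = floor(4.25) = 4
Counting from index 0 in the sorted data, the element at index 4 is 35.
Final answer: 35


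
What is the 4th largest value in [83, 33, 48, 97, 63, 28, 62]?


Sort descending: [97, 83, 63, 62, 48, 33, 28]
The 4th element (1-indexed) is at index 3.
Value = 62
Final answer: 62


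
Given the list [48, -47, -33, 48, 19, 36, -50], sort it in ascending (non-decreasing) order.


Original list: [48, -47, -33, 48, 19, 36, -50]
Repeatedly take the smallest remaining element:
  Remaining [48, -47, -33, 48, 19, 36, -50] -> smallest is -50
  Remaining [48, -47, -33, 48, 19, 36] -> smallest is -47
  Remaining [48, -33, 48, 19, 36] -> smallest is -33
  Remaining [48, 48, 19, 36] -> smallest is 19
  Remaining [48, 48, 36] -> smallest is 36
  Remaining [48, 48] -> smallest is 48
  Remaining [48] -> smallest is 48
Collecting the picks in order gives the sorted list.
Final answer: [-50, -47, -33, 19, 36, 48, 48]


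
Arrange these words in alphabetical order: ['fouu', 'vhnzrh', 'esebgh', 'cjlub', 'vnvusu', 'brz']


Compare strings character by character (the first differing letter decides):
  'brz' < 'cjlub' since 'b' < 'c' at position 1
  'cjlub' < 'esebgh' since 'c' < 'e' at position 1
  'esebgh' < 'fouu' since 'e' < 'f' at position 1
  'fouu' < 'vhnzrh' since 'f' < 'v' at position 1
  'vhnzrh' < 'vnvusu' since 'h' < 'n' at position 2
Chaining these comparisons gives the alphabetical order.
Final answer: ['brz', 'cjlub', 'esebgh', 'fouu', 'vhnzrh', 'vnvusu']


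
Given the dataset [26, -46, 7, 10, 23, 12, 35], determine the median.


First, sort the list: [-46, 7, 10, 12, 23, 26, 35]
The list has 7 elements (odd count).
The middle index is 3 (0-based), and the element there is 12.
Final answer: 12


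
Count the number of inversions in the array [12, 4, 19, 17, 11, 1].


For each element, count the later elements that are smaller than it:
  12 (index 0): smaller elements after it = [4, 11, 1] -> 3
  4 (index 1): smaller elements after it = [1] -> 1
  19 (index 2): smaller elements after it = [17, 11, 1] -> 3
  17 (index 3): smaller elements after it = [11, 1] -> 2
  11 (index 4): smaller elements after it = [1] -> 1
Total inversions = 3 + 1 + 3 + 2 + 1 = 10
Final answer: 10


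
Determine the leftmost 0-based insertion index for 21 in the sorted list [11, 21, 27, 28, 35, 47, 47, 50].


List is sorted: [11, 21, 27, 28, 35, 47, 47, 50]
We need the leftmost position where 21 can be inserted, i.e. the first index whose element is >= 21 (or the end of the list if none is).
Binary search with low=0, high=8 (0-based indices):
  low=0, high=8, mid=4: a[4]=35 >= 21, so high = 4
  low=0, high=4, mid=2: a[2]=27 >= 21, so high = 2
  low=0, high=2, mid=1: a[1]=21 >= 21, so high = 1
  low=0, high=1, mid=0: a[0]=11 < 21, so low = 1
Now low = high = 1, so the insertion index is 1.
Final answer: 1


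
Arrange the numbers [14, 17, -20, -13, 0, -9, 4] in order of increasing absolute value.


Compute absolute values:
  |14| = 14
  |17| = 17
  |-20| = 20
  |-13| = 13
  |0| = 0
  |-9| = 9
  |4| = 4
Absolute values in increasing order: 0 < 4 < 9 < 13 < 14 < 17 < 20
Listing the original numbers in that order gives the answer.
Final answer: [0, 4, -9, -13, 14, 17, -20]


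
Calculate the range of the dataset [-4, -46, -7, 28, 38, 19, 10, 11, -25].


Maximum value: 38
Minimum value: -46
Range = 38 - (-46) = 84
Final answer: 84


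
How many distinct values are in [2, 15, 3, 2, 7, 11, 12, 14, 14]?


List all unique values:
Distinct values: [2, 3, 7, 11, 12, 14, 15]
Count = 7
Final answer: 7


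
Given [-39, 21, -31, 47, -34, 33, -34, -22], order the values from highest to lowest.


Original list: [-39, 21, -31, 47, -34, 33, -34, -22]
Repeatedly take the largest remaining element:
  Remaining [-39, 21, -31, 47, -34, 33, -34, -22] -> largest is 47
  Remaining [-39, 21, -31, -34, 33, -34, -22] -> largest is 33
  Remaining [-39, 21, -31, -34, -34, -22] -> largest is 21
  Remaining [-39, -31, -34, -34, -22] -> largest is -22
  Remaining [-39, -31, -34, -34] -> largest is -31
  Remaining [-39, -34, -34] -> largest is -34
  Remaining [-39, -34] -> largest is -34
  Remaining [-39] -> largest is -39
Collecting the picks in order gives the descending list.
Final answer: [47, 33, 21, -22, -31, -34, -34, -39]


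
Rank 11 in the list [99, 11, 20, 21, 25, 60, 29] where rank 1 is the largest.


Sort descending: [99, 60, 29, 25, 21, 20, 11]
Find 11 in the sorted list.
11 is at position 7.
Final answer: 7


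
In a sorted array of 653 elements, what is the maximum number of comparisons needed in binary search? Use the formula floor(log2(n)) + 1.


Binary search halves the search space each step.
Maximum comparisons = floor(log2(653)) + 1
log2(653) = 9.3509
floor(log2(653)) = 9, so 9 + 1 = 10
Final answer: 10


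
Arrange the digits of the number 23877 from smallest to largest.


The number 23877 has digits: 2, 3, 8, 7, 7
Sorted: 2, 3, 7, 7, 8
Joining the sorted digits gives the result.
Final answer: 23778


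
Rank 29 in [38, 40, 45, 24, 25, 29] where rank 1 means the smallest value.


Sort ascending: [24, 25, 29, 38, 40, 45]
Find 29 in the sorted list.
29 is at position 3 (1-indexed).
Final answer: 3


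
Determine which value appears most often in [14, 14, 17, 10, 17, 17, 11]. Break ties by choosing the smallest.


Count the frequency of each value:
  10 appears 1 time(s)
  11 appears 1 time(s)
  14 appears 2 time(s)
  17 appears 3 time(s)
Maximum frequency is 3.
Only 17 reaches that frequency, so it is the mode.
Final answer: 17


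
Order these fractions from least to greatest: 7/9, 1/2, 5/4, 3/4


Convert to decimal for comparison:
  7/9 = 0.7778
  1/2 = 0.5
  5/4 = 1.25
  3/4 = 0.75
Decimals in increasing order: 0.5 < 0.75 < 0.7778 < 1.25
Writing each back as its fraction gives the sorted order.
Final answer: 1/2, 3/4, 7/9, 5/4


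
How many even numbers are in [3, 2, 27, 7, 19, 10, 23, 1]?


Check each element:
  3 is odd
  2 is even
  27 is odd
  7 is odd
  19 is odd
  10 is even
  23 is odd
  1 is odd
Evens: [2, 10]
Count of evens = 2
Final answer: 2


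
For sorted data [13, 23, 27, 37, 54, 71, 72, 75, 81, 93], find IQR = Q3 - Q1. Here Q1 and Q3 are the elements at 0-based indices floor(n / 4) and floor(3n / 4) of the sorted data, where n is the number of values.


The data has n = 10 elements.
Q1 index = floor(10 / 4) = floor(2.5) = 2; Q3 index = floor(3 * 10 / 4) = floor(7.5) = 7
Q1 = element at index 2 = 27
Q3 = element at index 7 = 75
IQR = 75 - 27 = 48
Final answer: 48


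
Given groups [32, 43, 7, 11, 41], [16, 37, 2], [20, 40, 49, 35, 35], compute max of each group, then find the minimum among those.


Find max of each group:
  Group 1: [32, 43, 7, 11, 41] -> max = 43
  Group 2: [16, 37, 2] -> max = 37
  Group 3: [20, 40, 49, 35, 35] -> max = 49
Maxes: [43, 37, 49]
Minimum of maxes = 37
Final answer: 37


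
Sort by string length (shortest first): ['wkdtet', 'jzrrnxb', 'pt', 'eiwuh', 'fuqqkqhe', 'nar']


Compute lengths:
  'wkdtet' has length 6
  'jzrrnxb' has length 7
  'pt' has length 2
  'eiwuh' has length 5
  'fuqqkqhe' has length 8
  'nar' has length 3
Lengths in increasing order: 2 < 3 < 5 < 6 < 7 < 8
Listing the words in that order gives the answer.
Final answer: ['pt', 'nar', 'eiwuh', 'wkdtet', 'jzrrnxb', 'fuqqkqhe']


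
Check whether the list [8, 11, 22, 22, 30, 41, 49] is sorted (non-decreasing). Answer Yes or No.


Check consecutive pairs:
  8 <= 11? True
  11 <= 22? True
  22 <= 22? True
  22 <= 30? True
  30 <= 41? True
  41 <= 49? True
Every consecutive pair is in order, so the list is non-decreasing.
Final answer: Yes


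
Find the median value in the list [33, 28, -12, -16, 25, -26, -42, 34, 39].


First, sort the list: [-42, -26, -16, -12, 25, 28, 33, 34, 39]
The list has 9 elements (odd count).
The middle index is 4 (0-based), and the element there is 25.
Final answer: 25


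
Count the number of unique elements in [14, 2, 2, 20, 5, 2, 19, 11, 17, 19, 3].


List all unique values:
Distinct values: [2, 3, 5, 11, 14, 17, 19, 20]
Count = 8
Final answer: 8


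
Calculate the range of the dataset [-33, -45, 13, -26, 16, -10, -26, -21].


Maximum value: 16
Minimum value: -45
Range = 16 - (-45) = 61
Final answer: 61


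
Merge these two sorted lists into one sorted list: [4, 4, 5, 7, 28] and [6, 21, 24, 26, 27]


List A: [4, 4, 5, 7, 28]
List B: [6, 21, 24, 26, 27]
Repeatedly compare the front elements and take the smaller:
  4 vs 6 -> take 4
  4 vs 6 -> take 4
  5 vs 6 -> take 5
  7 vs 6 -> take 6
  7 vs 21 -> take 7
  28 vs 21 -> take 21
  28 vs 24 -> take 24
  28 vs 26 -> take 26
  28 vs 27 -> take 27
  B is exhausted; append the rest of A: [28]
Final answer: [4, 4, 5, 6, 7, 21, 24, 26, 27, 28]


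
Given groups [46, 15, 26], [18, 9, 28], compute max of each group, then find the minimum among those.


Find max of each group:
  Group 1: [46, 15, 26] -> max = 46
  Group 2: [18, 9, 28] -> max = 28
Maxes: [46, 28]
Minimum of maxes = 28
Final answer: 28


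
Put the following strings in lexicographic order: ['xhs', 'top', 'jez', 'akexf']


Compare strings character by character (the first differing letter decides):
  'akexf' < 'jez' since 'a' < 'j' at position 1
  'jez' < 'top' since 'j' < 't' at position 1
  'top' < 'xhs' since 't' < 'x' at position 1
Chaining these comparisons gives the alphabetical order.
Final answer: ['akexf', 'jez', 'top', 'xhs']


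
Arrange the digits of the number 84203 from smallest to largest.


The number 84203 has digits: 8, 4, 2, 0, 3
Sorted: 0, 2, 3, 4, 8
Joining the sorted digits gives the result.
Final answer: 02348


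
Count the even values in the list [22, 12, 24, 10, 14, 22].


Check each element:
  22 is even
  12 is even
  24 is even
  10 is even
  14 is even
  22 is even
Evens: [22, 12, 24, 10, 14, 22]
Count of evens = 6
Final answer: 6


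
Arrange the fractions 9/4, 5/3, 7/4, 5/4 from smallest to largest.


Convert to decimal for comparison:
  9/4 = 2.25
  5/3 = 1.6667
  7/4 = 1.75
  5/4 = 1.25
Decimals in increasing order: 1.25 < 1.6667 < 1.75 < 2.25
Writing each back as its fraction gives the sorted order.
Final answer: 5/4, 5/3, 7/4, 9/4


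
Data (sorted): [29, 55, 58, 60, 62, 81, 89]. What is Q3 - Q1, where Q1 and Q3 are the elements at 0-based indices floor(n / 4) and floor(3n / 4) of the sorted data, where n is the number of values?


The data has n = 7 elements.
Q1 index = floor(7 / 4) = floor(1.75) = 1; Q3 index = floor(3 * 7 / 4) = floor(5.25) = 5
Q1 = element at index 1 = 55
Q3 = element at index 5 = 81
IQR = 81 - 55 = 26
Final answer: 26


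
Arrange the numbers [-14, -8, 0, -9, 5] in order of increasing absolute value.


Compute absolute values:
  |-14| = 14
  |-8| = 8
  |0| = 0
  |-9| = 9
  |5| = 5
Absolute values in increasing order: 0 < 5 < 8 < 9 < 14
Listing the original numbers in that order gives the answer.
Final answer: [0, 5, -8, -9, -14]


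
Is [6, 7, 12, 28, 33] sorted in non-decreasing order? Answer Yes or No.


Check consecutive pairs:
  6 <= 7? True
  7 <= 12? True
  12 <= 28? True
  28 <= 33? True
Every consecutive pair is in order, so the list is non-decreasing.
Final answer: Yes


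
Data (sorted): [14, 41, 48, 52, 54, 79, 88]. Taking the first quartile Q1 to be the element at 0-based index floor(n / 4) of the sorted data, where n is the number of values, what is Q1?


The list has n = 7 elements.
Q1 index = floor(7 / 4) = floor(1.75) = 1
Counting from index 0 in the sorted data, the element at index 1 is 41.
Final answer: 41


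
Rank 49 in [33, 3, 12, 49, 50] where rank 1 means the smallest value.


Sort ascending: [3, 12, 33, 49, 50]
Find 49 in the sorted list.
49 is at position 4 (1-indexed).
Final answer: 4


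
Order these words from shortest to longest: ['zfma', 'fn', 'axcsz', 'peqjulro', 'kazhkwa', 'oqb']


Compute lengths:
  'zfma' has length 4
  'fn' has length 2
  'axcsz' has length 5
  'peqjulro' has length 8
  'kazhkwa' has length 7
  'oqb' has length 3
Lengths in increasing order: 2 < 3 < 4 < 5 < 7 < 8
Listing the words in that order gives the answer.
Final answer: ['fn', 'oqb', 'zfma', 'axcsz', 'kazhkwa', 'peqjulro']


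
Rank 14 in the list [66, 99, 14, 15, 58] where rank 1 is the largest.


Sort descending: [99, 66, 58, 15, 14]
Find 14 in the sorted list.
14 is at position 5.
Final answer: 5


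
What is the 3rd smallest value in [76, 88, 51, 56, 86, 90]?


Sort ascending: [51, 56, 76, 86, 88, 90]
The 3rd element (1-indexed) is at index 2.
Value = 76
Final answer: 76


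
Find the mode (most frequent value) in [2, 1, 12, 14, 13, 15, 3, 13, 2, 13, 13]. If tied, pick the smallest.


Count the frequency of each value:
  1 appears 1 time(s)
  2 appears 2 time(s)
  3 appears 1 time(s)
  12 appears 1 time(s)
  13 appears 4 time(s)
  14 appears 1 time(s)
  15 appears 1 time(s)
Maximum frequency is 4.
Only 13 reaches that frequency, so it is the mode.
Final answer: 13


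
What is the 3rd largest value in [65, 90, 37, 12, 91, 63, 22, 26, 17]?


Sort descending: [91, 90, 65, 63, 37, 26, 22, 17, 12]
The 3rd element (1-indexed) is at index 2.
Value = 65
Final answer: 65


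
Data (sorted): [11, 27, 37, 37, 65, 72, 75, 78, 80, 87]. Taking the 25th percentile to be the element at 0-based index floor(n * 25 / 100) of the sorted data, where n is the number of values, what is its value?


The dataset has n = 10 elements.
Index = floor(10 * 25 / 100) = floor(250 / 100) = floor(2.5) = 2
Counting from index 0 in the sorted data, the element at index 2 is 37.
Final answer: 37


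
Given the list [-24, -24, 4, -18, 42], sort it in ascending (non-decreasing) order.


Original list: [-24, -24, 4, -18, 42]
Repeatedly take the smallest remaining element:
  Remaining [-24, -24, 4, -18, 42] -> smallest is -24
  Remaining [-24, 4, -18, 42] -> smallest is -24
  Remaining [4, -18, 42] -> smallest is -18
  Remaining [4, 42] -> smallest is 4
  Remaining [42] -> smallest is 42
Collecting the picks in order gives the sorted list.
Final answer: [-24, -24, -18, 4, 42]


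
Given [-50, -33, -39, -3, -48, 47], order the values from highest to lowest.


Original list: [-50, -33, -39, -3, -48, 47]
Repeatedly take the largest remaining element:
  Remaining [-50, -33, -39, -3, -48, 47] -> largest is 47
  Remaining [-50, -33, -39, -3, -48] -> largest is -3
  Remaining [-50, -33, -39, -48] -> largest is -33
  Remaining [-50, -39, -48] -> largest is -39
  Remaining [-50, -48] -> largest is -48
  Remaining [-50] -> largest is -50
Collecting the picks in order gives the descending list.
Final answer: [47, -3, -33, -39, -48, -50]


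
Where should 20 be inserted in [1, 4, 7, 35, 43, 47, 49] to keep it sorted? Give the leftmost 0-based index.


List is sorted: [1, 4, 7, 35, 43, 47, 49]
We need the leftmost position where 20 can be inserted, i.e. the first index whose element is >= 20 (or the end of the list if none is).
Binary search with low=0, high=7 (0-based indices):
  low=0, high=7, mid=3: a[3]=35 >= 20, so high = 3
  low=0, high=3, mid=1: a[1]=4 < 20, so low = 2
  low=2, high=3, mid=2: a[2]=7 < 20, so low = 3
Now low = high = 3, so the insertion index is 3.
Final answer: 3


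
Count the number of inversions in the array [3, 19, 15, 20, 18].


For each element, count the later elements that are smaller than it:
  3 (index 0): smaller elements after it = [] -> 0
  19 (index 1): smaller elements after it = [15, 18] -> 2
  15 (index 2): smaller elements after it = [] -> 0
  20 (index 3): smaller elements after it = [18] -> 1
Total inversions = 0 + 2 + 0 + 1 = 3
Final answer: 3


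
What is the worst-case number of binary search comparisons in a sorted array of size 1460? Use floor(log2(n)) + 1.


Binary search halves the search space each step.
Maximum comparisons = floor(log2(1460)) + 1
log2(1460) = 10.5118
floor(log2(1460)) = 10, so 10 + 1 = 11
Final answer: 11


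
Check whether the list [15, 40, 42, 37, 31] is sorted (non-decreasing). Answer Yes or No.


Check consecutive pairs:
  15 <= 40? True
  40 <= 42? True
  42 <= 37? False
  37 <= 31? False
2 consecutive pair(s) are out of order, so the list is not sorted.
Final answer: No


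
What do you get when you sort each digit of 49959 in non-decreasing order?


The number 49959 has digits: 4, 9, 9, 5, 9
Sorted: 4, 5, 9, 9, 9
Joining the sorted digits gives the result.
Final answer: 45999


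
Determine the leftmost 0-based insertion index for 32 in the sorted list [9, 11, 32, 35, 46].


List is sorted: [9, 11, 32, 35, 46]
We need the leftmost position where 32 can be inserted, i.e. the first index whose element is >= 32 (or the end of the list if none is).
Binary search with low=0, high=5 (0-based indices):
  low=0, high=5, mid=2: a[2]=32 >= 32, so high = 2
  low=0, high=2, mid=1: a[1]=11 < 32, so low = 2
Now low = high = 2, so the insertion index is 2.
Final answer: 2


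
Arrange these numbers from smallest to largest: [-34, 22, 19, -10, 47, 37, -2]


Original list: [-34, 22, 19, -10, 47, 37, -2]
Repeatedly take the smallest remaining element:
  Remaining [-34, 22, 19, -10, 47, 37, -2] -> smallest is -34
  Remaining [22, 19, -10, 47, 37, -2] -> smallest is -10
  Remaining [22, 19, 47, 37, -2] -> smallest is -2
  Remaining [22, 19, 47, 37] -> smallest is 19
  Remaining [22, 47, 37] -> smallest is 22
  Remaining [47, 37] -> smallest is 37
  Remaining [47] -> smallest is 47
Collecting the picks in order gives the sorted list.
Final answer: [-34, -10, -2, 19, 22, 37, 47]


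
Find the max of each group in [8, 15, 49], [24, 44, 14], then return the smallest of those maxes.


Find max of each group:
  Group 1: [8, 15, 49] -> max = 49
  Group 2: [24, 44, 14] -> max = 44
Maxes: [49, 44]
Minimum of maxes = 44
Final answer: 44


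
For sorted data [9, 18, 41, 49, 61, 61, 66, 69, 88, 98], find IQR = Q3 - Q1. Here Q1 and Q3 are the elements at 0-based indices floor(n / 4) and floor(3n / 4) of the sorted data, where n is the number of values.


The data has n = 10 elements.
Q1 index = floor(10 / 4) = floor(2.5) = 2; Q3 index = floor(3 * 10 / 4) = floor(7.5) = 7
Q1 = element at index 2 = 41
Q3 = element at index 7 = 69
IQR = 69 - 41 = 28
Final answer: 28


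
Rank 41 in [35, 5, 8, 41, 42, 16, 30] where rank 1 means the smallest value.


Sort ascending: [5, 8, 16, 30, 35, 41, 42]
Find 41 in the sorted list.
41 is at position 6 (1-indexed).
Final answer: 6


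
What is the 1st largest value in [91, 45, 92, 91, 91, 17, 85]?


Sort descending: [92, 91, 91, 91, 85, 45, 17]
The 1st element (1-indexed) is at index 0.
Value = 92
Final answer: 92


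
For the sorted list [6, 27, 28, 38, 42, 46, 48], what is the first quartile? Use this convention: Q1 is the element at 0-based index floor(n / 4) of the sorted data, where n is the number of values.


The list has n = 7 elements.
Q1 index = floor(7 / 4) = floor(1.75) = 1
Counting from index 0 in the sorted data, the element at index 1 is 27.
Final answer: 27


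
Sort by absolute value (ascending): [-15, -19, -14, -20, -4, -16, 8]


Compute absolute values:
  |-15| = 15
  |-19| = 19
  |-14| = 14
  |-20| = 20
  |-4| = 4
  |-16| = 16
  |8| = 8
Absolute values in increasing order: 4 < 8 < 14 < 15 < 16 < 19 < 20
Listing the original numbers in that order gives the answer.
Final answer: [-4, 8, -14, -15, -16, -19, -20]


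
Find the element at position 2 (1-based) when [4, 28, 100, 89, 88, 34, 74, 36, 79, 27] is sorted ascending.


Sort ascending: [4, 27, 28, 34, 36, 74, 79, 88, 89, 100]
The 2nd element (1-indexed) is at index 1.
Value = 27
Final answer: 27


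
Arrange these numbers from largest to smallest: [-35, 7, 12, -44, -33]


Original list: [-35, 7, 12, -44, -33]
Repeatedly take the largest remaining element:
  Remaining [-35, 7, 12, -44, -33] -> largest is 12
  Remaining [-35, 7, -44, -33] -> largest is 7
  Remaining [-35, -44, -33] -> largest is -33
  Remaining [-35, -44] -> largest is -35
  Remaining [-44] -> largest is -44
Collecting the picks in order gives the descending list.
Final answer: [12, 7, -33, -35, -44]


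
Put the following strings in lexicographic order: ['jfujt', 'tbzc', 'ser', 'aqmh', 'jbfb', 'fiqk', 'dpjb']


Compare strings character by character (the first differing letter decides):
  'aqmh' < 'dpjb' since 'a' < 'd' at position 1
  'dpjb' < 'fiqk' since 'd' < 'f' at position 1
  'fiqk' < 'jbfb' since 'f' < 'j' at position 1
  'jbfb' < 'jfujt' since 'b' < 'f' at position 2
  'jfujt' < 'ser' since 'j' < 's' at position 1
  'ser' < 'tbzc' since 's' < 't' at position 1
Chaining these comparisons gives the alphabetical order.
Final answer: ['aqmh', 'dpjb', 'fiqk', 'jbfb', 'jfujt', 'ser', 'tbzc']


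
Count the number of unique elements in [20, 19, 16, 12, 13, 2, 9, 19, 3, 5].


List all unique values:
Distinct values: [2, 3, 5, 9, 12, 13, 16, 19, 20]
Count = 9
Final answer: 9


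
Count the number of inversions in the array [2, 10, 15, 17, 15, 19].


For each element, count the later elements that are smaller than it:
  2 (index 0): smaller elements after it = [] -> 0
  10 (index 1): smaller elements after it = [] -> 0
  15 (index 2): smaller elements after it = [] -> 0
  17 (index 3): smaller elements after it = [15] -> 1
  15 (index 4): smaller elements after it = [] -> 0
Total inversions = 0 + 0 + 0 + 1 + 0 = 1
Final answer: 1


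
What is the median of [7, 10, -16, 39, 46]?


First, sort the list: [-16, 7, 10, 39, 46]
The list has 5 elements (odd count).
The middle index is 2 (0-based), and the element there is 10.
Final answer: 10


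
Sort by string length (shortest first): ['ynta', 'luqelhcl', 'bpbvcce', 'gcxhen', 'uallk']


Compute lengths:
  'ynta' has length 4
  'luqelhcl' has length 8
  'bpbvcce' has length 7
  'gcxhen' has length 6
  'uallk' has length 5
Lengths in increasing order: 4 < 5 < 6 < 7 < 8
Listing the words in that order gives the answer.
Final answer: ['ynta', 'uallk', 'gcxhen', 'bpbvcce', 'luqelhcl']


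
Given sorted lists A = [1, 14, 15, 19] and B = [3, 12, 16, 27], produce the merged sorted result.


List A: [1, 14, 15, 19]
List B: [3, 12, 16, 27]
Repeatedly compare the front elements and take the smaller:
  1 vs 3 -> take 1
  14 vs 3 -> take 3
  14 vs 12 -> take 12
  14 vs 16 -> take 14
  15 vs 16 -> take 15
  19 vs 16 -> take 16
  19 vs 27 -> take 19
  A is exhausted; append the rest of B: [27]
Final answer: [1, 3, 12, 14, 15, 16, 19, 27]


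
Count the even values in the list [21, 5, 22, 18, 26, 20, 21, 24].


Check each element:
  21 is odd
  5 is odd
  22 is even
  18 is even
  26 is even
  20 is even
  21 is odd
  24 is even
Evens: [22, 18, 26, 20, 24]
Count of evens = 5
Final answer: 5


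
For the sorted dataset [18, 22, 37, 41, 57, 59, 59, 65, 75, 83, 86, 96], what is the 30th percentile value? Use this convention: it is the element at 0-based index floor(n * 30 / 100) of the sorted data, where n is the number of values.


The dataset has n = 12 elements.
Index = floor(12 * 30 / 100) = floor(360 / 100) = floor(3.6) = 3
Counting from index 0 in the sorted data, the element at index 3 is 41.
Final answer: 41


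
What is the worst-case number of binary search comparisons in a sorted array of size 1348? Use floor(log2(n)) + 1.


Binary search halves the search space each step.
Maximum comparisons = floor(log2(1348)) + 1
log2(1348) = 10.3966
floor(log2(1348)) = 10, so 10 + 1 = 11
Final answer: 11


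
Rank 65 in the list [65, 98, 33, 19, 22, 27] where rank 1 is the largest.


Sort descending: [98, 65, 33, 27, 22, 19]
Find 65 in the sorted list.
65 is at position 2.
Final answer: 2


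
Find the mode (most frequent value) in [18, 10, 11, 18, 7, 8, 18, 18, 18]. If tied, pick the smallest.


Count the frequency of each value:
  7 appears 1 time(s)
  8 appears 1 time(s)
  10 appears 1 time(s)
  11 appears 1 time(s)
  18 appears 5 time(s)
Maximum frequency is 5.
Only 18 reaches that frequency, so it is the mode.
Final answer: 18


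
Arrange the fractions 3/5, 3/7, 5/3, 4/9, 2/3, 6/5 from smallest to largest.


Convert to decimal for comparison:
  3/5 = 0.6
  3/7 = 0.4286
  5/3 = 1.6667
  4/9 = 0.4444
  2/3 = 0.6667
  6/5 = 1.2
Decimals in increasing order: 0.4286 < 0.4444 < 0.6 < 0.6667 < 1.2 < 1.6667
Writing each back as its fraction gives the sorted order.
Final answer: 3/7, 4/9, 3/5, 2/3, 6/5, 5/3


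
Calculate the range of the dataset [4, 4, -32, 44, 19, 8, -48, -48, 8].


Maximum value: 44
Minimum value: -48
Range = 44 - (-48) = 92
Final answer: 92


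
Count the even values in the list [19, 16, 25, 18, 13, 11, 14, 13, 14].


Check each element:
  19 is odd
  16 is even
  25 is odd
  18 is even
  13 is odd
  11 is odd
  14 is even
  13 is odd
  14 is even
Evens: [16, 18, 14, 14]
Count of evens = 4
Final answer: 4


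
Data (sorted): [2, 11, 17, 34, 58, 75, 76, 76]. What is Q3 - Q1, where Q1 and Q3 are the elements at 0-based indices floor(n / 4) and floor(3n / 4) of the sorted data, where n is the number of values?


The data has n = 8 elements.
Q1 index = floor(8 / 4) = floor(2) = 2; Q3 index = floor(3 * 8 / 4) = floor(6) = 6
Q1 = element at index 2 = 17
Q3 = element at index 6 = 76
IQR = 76 - 17 = 59
Final answer: 59


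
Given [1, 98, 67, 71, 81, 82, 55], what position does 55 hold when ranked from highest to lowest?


Sort descending: [98, 82, 81, 71, 67, 55, 1]
Find 55 in the sorted list.
55 is at position 6.
Final answer: 6


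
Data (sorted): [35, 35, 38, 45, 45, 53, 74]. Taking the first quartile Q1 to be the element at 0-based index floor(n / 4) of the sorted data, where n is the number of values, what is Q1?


The list has n = 7 elements.
Q1 index = floor(7 / 4) = floor(1.75) = 1
Counting from index 0 in the sorted data, the element at index 1 is 35.
Final answer: 35


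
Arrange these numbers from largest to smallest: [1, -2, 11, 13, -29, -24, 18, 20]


Original list: [1, -2, 11, 13, -29, -24, 18, 20]
Repeatedly take the largest remaining element:
  Remaining [1, -2, 11, 13, -29, -24, 18, 20] -> largest is 20
  Remaining [1, -2, 11, 13, -29, -24, 18] -> largest is 18
  Remaining [1, -2, 11, 13, -29, -24] -> largest is 13
  Remaining [1, -2, 11, -29, -24] -> largest is 11
  Remaining [1, -2, -29, -24] -> largest is 1
  Remaining [-2, -29, -24] -> largest is -2
  Remaining [-29, -24] -> largest is -24
  Remaining [-29] -> largest is -29
Collecting the picks in order gives the descending list.
Final answer: [20, 18, 13, 11, 1, -2, -24, -29]


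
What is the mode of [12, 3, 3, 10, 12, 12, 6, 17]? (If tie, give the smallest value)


Count the frequency of each value:
  3 appears 2 time(s)
  6 appears 1 time(s)
  10 appears 1 time(s)
  12 appears 3 time(s)
  17 appears 1 time(s)
Maximum frequency is 3.
Only 12 reaches that frequency, so it is the mode.
Final answer: 12


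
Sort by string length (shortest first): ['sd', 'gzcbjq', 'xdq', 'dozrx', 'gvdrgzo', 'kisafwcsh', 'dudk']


Compute lengths:
  'sd' has length 2
  'gzcbjq' has length 6
  'xdq' has length 3
  'dozrx' has length 5
  'gvdrgzo' has length 7
  'kisafwcsh' has length 9
  'dudk' has length 4
Lengths in increasing order: 2 < 3 < 4 < 5 < 6 < 7 < 9
Listing the words in that order gives the answer.
Final answer: ['sd', 'xdq', 'dudk', 'dozrx', 'gzcbjq', 'gvdrgzo', 'kisafwcsh']


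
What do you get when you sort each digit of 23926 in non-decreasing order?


The number 23926 has digits: 2, 3, 9, 2, 6
Sorted: 2, 2, 3, 6, 9
Joining the sorted digits gives the result.
Final answer: 22369


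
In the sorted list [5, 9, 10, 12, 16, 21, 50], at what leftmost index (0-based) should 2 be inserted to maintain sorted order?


List is sorted: [5, 9, 10, 12, 16, 21, 50]
We need the leftmost position where 2 can be inserted, i.e. the first index whose element is >= 2 (or the end of the list if none is).
Binary search with low=0, high=7 (0-based indices):
  low=0, high=7, mid=3: a[3]=12 >= 2, so high = 3
  low=0, high=3, mid=1: a[1]=9 >= 2, so high = 1
  low=0, high=1, mid=0: a[0]=5 >= 2, so high = 0
Now low = high = 0, so the insertion index is 0.
Final answer: 0


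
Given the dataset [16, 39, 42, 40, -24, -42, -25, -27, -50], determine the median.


First, sort the list: [-50, -42, -27, -25, -24, 16, 39, 40, 42]
The list has 9 elements (odd count).
The middle index is 4 (0-based), and the element there is -24.
Final answer: -24


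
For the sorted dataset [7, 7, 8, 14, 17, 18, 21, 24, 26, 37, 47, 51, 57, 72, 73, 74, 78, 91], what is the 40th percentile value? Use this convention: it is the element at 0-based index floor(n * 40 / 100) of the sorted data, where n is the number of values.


The dataset has n = 18 elements.
Index = floor(18 * 40 / 100) = floor(720 / 100) = floor(7.2) = 7
Counting from index 0 in the sorted data, the element at index 7 is 24.
Final answer: 24


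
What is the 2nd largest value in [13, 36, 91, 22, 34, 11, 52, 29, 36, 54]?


Sort descending: [91, 54, 52, 36, 36, 34, 29, 22, 13, 11]
The 2nd element (1-indexed) is at index 1.
Value = 54
Final answer: 54


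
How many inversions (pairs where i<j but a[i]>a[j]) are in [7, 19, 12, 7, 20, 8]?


For each element, count the later elements that are smaller than it:
  7 (index 0): smaller elements after it = [] -> 0
  19 (index 1): smaller elements after it = [12, 7, 8] -> 3
  12 (index 2): smaller elements after it = [7, 8] -> 2
  7 (index 3): smaller elements after it = [] -> 0
  20 (index 4): smaller elements after it = [8] -> 1
Total inversions = 0 + 3 + 2 + 0 + 1 = 6
Final answer: 6


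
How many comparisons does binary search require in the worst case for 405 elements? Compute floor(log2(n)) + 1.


Binary search halves the search space each step.
Maximum comparisons = floor(log2(405)) + 1
log2(405) = 8.6618
floor(log2(405)) = 8, so 8 + 1 = 9
Final answer: 9


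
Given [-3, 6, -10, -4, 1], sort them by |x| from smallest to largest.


Compute absolute values:
  |-3| = 3
  |6| = 6
  |-10| = 10
  |-4| = 4
  |1| = 1
Absolute values in increasing order: 1 < 3 < 4 < 6 < 10
Listing the original numbers in that order gives the answer.
Final answer: [1, -3, -4, 6, -10]


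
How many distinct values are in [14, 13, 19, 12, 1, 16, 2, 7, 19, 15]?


List all unique values:
Distinct values: [1, 2, 7, 12, 13, 14, 15, 16, 19]
Count = 9
Final answer: 9


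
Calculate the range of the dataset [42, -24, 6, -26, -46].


Maximum value: 42
Minimum value: -46
Range = 42 - (-46) = 88
Final answer: 88


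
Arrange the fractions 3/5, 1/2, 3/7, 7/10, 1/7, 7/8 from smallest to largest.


Convert to decimal for comparison:
  3/5 = 0.6
  1/2 = 0.5
  3/7 = 0.4286
  7/10 = 0.7
  1/7 = 0.1429
  7/8 = 0.875
Decimals in increasing order: 0.1429 < 0.4286 < 0.5 < 0.6 < 0.7 < 0.875
Writing each back as its fraction gives the sorted order.
Final answer: 1/7, 3/7, 1/2, 3/5, 7/10, 7/8


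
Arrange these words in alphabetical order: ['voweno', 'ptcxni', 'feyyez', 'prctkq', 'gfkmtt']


Compare strings character by character (the first differing letter decides):
  'feyyez' < 'gfkmtt' since 'f' < 'g' at position 1
  'gfkmtt' < 'prctkq' since 'g' < 'p' at position 1
  'prctkq' < 'ptcxni' since 'r' < 't' at position 2
  'ptcxni' < 'voweno' since 'p' < 'v' at position 1
Chaining these comparisons gives the alphabetical order.
Final answer: ['feyyez', 'gfkmtt', 'prctkq', 'ptcxni', 'voweno']


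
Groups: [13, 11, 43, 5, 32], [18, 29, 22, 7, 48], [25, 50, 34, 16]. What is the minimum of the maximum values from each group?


Find max of each group:
  Group 1: [13, 11, 43, 5, 32] -> max = 43
  Group 2: [18, 29, 22, 7, 48] -> max = 48
  Group 3: [25, 50, 34, 16] -> max = 50
Maxes: [43, 48, 50]
Minimum of maxes = 43
Final answer: 43


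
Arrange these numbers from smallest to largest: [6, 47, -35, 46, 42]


Original list: [6, 47, -35, 46, 42]
Repeatedly take the smallest remaining element:
  Remaining [6, 47, -35, 46, 42] -> smallest is -35
  Remaining [6, 47, 46, 42] -> smallest is 6
  Remaining [47, 46, 42] -> smallest is 42
  Remaining [47, 46] -> smallest is 46
  Remaining [47] -> smallest is 47
Collecting the picks in order gives the sorted list.
Final answer: [-35, 6, 42, 46, 47]


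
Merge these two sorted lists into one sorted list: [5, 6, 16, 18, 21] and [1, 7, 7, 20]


List A: [5, 6, 16, 18, 21]
List B: [1, 7, 7, 20]
Repeatedly compare the front elements and take the smaller:
  5 vs 1 -> take 1
  5 vs 7 -> take 5
  6 vs 7 -> take 6
  16 vs 7 -> take 7
  16 vs 7 -> take 7
  16 vs 20 -> take 16
  18 vs 20 -> take 18
  21 vs 20 -> take 20
  B is exhausted; append the rest of A: [21]
Final answer: [1, 5, 6, 7, 7, 16, 18, 20, 21]


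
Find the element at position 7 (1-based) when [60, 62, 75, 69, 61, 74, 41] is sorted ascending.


Sort ascending: [41, 60, 61, 62, 69, 74, 75]
The 7th element (1-indexed) is at index 6.
Value = 75
Final answer: 75


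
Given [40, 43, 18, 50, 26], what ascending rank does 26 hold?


Sort ascending: [18, 26, 40, 43, 50]
Find 26 in the sorted list.
26 is at position 2 (1-indexed).
Final answer: 2


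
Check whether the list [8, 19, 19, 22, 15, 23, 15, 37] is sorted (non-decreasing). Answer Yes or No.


Check consecutive pairs:
  8 <= 19? True
  19 <= 19? True
  19 <= 22? True
  22 <= 15? False
  15 <= 23? True
  23 <= 15? False
  15 <= 37? True
2 consecutive pair(s) are out of order, so the list is not sorted.
Final answer: No
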